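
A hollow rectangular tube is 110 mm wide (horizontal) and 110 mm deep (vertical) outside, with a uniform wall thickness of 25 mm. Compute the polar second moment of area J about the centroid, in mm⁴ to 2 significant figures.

J ≈ 2.2 × 10⁷ mm⁴

Split into non-overlapping primitives; take the origin at the lower-left of the bounding box.
Outer rectangle: 110 × 110, A = 12 100 mm², y = 55 mm, Ī = 12 200 833 mm⁴.
Inner void (subtracted): 60 × 60, A = 3 600 mm², y = 55 mm, Ī = 1 080 000 mm⁴.
By symmetry the centroid is at mid-height, ȳ = 55 mm.
All pieces are centred on the centroidal x-axis, so I = ΣĪ (holes subtracted) = 11 120 833 mm⁴.
Repeating about the centroidal y-axis gives I_y = 11 120 833 mm⁴.
Polar second moment: J = I_x + I_y = 22 241 667 mm⁴.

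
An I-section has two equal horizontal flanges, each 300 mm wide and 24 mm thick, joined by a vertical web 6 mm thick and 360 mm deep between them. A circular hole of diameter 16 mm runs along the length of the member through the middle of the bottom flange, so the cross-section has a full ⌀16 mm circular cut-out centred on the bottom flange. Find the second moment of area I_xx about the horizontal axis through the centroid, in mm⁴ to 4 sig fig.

I_xx ≈ 5.474 × 10⁸ mm⁴

Break the section into simple shapes (no overlaps), measuring from the bottom-left corner of the bounding box.
Bottom flange: 300 × 24, A = 7 200 mm², y = 12 mm, Ī = 345 600 mm⁴.
Web: 6 × 360, A = 2 160 mm², y = 204 mm, Ī = 23 328 000 mm⁴.
Top flange: 300 × 24, A = 7 200 mm², y = 396 mm, Ī = 345 600 mm⁴.
Hole (subtracted): ⌀16, A = 201.062 mm², y = 12 mm, Ī = 3216.99 mm⁴.
Centroid: ȳ = ΣA·y / ΣA = 206.36 mm.
Transfer each piece to the horizontal axis through the centroid using Ī + A·d² with d = y − 206.36:
  bottom flange: d = -194.36 mm → contributes +272 330 881 mm⁴
  web: d = -2.3598 mm → contributes +23 340 028 mm⁴
  top flange: d = 189.64 mm → contributes +259 282 108 mm⁴
  hole: d = -194.36 mm → contributes −7 598 479 mm⁴
Total I = 547 354 538 mm⁴.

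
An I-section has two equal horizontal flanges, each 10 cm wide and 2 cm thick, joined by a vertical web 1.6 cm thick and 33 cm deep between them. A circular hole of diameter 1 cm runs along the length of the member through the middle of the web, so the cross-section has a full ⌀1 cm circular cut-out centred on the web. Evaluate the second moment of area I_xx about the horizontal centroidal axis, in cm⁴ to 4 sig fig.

Treat the section as a set of non-overlapping primitives; coordinates are from the bounding-box lower-left.
Bottom flange: 10 × 2, A = 20 cm², y = 1 cm, Ī = 6.66667 cm⁴.
Web: 1.6 × 33, A = 52.8 cm², y = 18.5 cm, Ī = 4791.6 cm⁴.
Top flange: 10 × 2, A = 20 cm², y = 36 cm, Ī = 6.66667 cm⁴.
Hole (subtracted): ⌀1, A = 0.785398 cm², y = 18.5 cm, Ī = 0.0490874 cm⁴.
By symmetry the centroid is at mid-height, ȳ = 18.5 cm.
Transfer each piece to the horizontal centroidal axis using Ī + A·d² with d = y − 18.5:
  bottom flange: d = -17.5 cm → contributes +6131.67 cm⁴
  web: d = 0 cm → contributes +4791.6 cm⁴
  top flange: d = 17.5 cm → contributes +6131.67 cm⁴
  hole: d = 0 cm → contributes −0.0490874 cm⁴
Total I = 17054.9 cm⁴.

I_xx ≈ 1.705 × 10⁴ cm⁴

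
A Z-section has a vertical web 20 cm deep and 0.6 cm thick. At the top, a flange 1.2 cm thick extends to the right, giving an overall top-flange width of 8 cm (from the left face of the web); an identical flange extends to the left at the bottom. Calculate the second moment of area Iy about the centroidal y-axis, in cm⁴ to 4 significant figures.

Break the section into simple shapes (no overlaps), measuring from the bottom-left corner of the bounding box.
Web: 0.6 × 20, A = 12 cm², x = 7.7 cm, Ī = 0.36 cm⁴.
Top flange (beyond web): 7.4 × 1.2, A = 8.88 cm², x = 11.7 cm, Ī = 40.5224 cm⁴.
Bottom flange (beyond web): 7.4 × 1.2, A = 8.88 cm², x = 3.7 cm, Ī = 40.5224 cm⁴.
Centroid: x̄ = ΣA·x / ΣA = 7.7 cm.
Transfer each piece to the centroidal y-axis using Ī + A·d² with d = x − 7.7:
  web: d = 0 cm → contributes +0.36 cm⁴
  top flange (beyond web): d = 4 cm → contributes +182.602 cm⁴
  bottom flange (beyond web): d = -4 cm → contributes +182.602 cm⁴
Total I = 365.565 cm⁴.

Iy ≈ 365.6 cm⁴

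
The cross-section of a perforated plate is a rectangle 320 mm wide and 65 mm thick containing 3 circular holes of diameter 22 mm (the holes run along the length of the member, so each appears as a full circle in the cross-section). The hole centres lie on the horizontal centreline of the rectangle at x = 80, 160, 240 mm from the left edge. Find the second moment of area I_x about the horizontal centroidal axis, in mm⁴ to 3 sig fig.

Split into non-overlapping primitives; take the origin at the lower-left of the bounding box.
Plate: 320 × 65, A = 20 800 mm², y = 32.5 mm, Ī = 7 323 333 mm⁴.
Hole 1 (subtracted): ⌀22, A = 380.13 mm², y = 32.5 mm, Ī = 11 499 mm⁴.
Hole 2 (subtracted): ⌀22, A = 380.13 mm², y = 32.5 mm, Ī = 11 499 mm⁴.
Hole 3 (subtracted): ⌀22, A = 380.13 mm², y = 32.5 mm, Ī = 11 499 mm⁴.
By symmetry the centroid is at mid-height, ȳ = 32.5 mm.
All pieces are centred on the horizontal centroidal axis, so I = ΣĪ (holes subtracted) = 7 288 836 mm⁴.

I_x ≈ 7.29 × 10⁶ mm⁴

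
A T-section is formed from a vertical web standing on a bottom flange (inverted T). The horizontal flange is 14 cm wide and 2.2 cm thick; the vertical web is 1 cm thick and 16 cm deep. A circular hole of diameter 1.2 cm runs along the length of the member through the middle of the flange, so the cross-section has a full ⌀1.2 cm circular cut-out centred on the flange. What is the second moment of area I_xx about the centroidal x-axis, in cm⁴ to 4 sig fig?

Break the section into simple shapes (no overlaps), measuring from the bottom-left corner of the bounding box.
Flange: 14 × 2.2, A = 30.8 cm², y = 1.1 cm, Ī = 12.4227 cm⁴.
Web: 1 × 16, A = 16 cm², y = 10.2 cm, Ī = 341.333 cm⁴.
Hole (subtracted): ⌀1.2, A = 1.13097 cm², y = 1.1 cm, Ī = 0.101788 cm⁴.
Centroid: ȳ = ΣA·y / ΣA = 4.28816 cm.
Transfer each piece to the centroidal x-axis using Ī + A·d² with d = y − 4.28816:
  flange: d = -3.18816 cm → contributes +325.484 cm⁴
  web: d = 5.91184 cm → contributes +900.532 cm⁴
  hole: d = -3.18816 cm → contributes −11.5974 cm⁴
Total I = 1214.42 cm⁴.

I_xx ≈ 1214 cm⁴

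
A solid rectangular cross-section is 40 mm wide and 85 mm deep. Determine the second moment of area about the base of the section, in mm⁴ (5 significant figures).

The section: 40 × 85, A = 3 400 mm², y = 42.5 mm, Ī = 2 047 083 mm⁴.
Transfer it to a horizontal axis along the bottom face using Ī + A·d² with d = y − 0:
  the section: d = 42.5 mm → contributes +8 188 333 mm⁴
Total I = 8 188 333 mm⁴.

I_base ≈ 8.1883 × 10⁶ mm⁴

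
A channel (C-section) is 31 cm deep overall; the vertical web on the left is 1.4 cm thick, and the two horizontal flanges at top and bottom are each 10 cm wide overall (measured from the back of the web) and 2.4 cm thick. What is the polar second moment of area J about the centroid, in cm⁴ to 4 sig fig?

J ≈ 1.273 × 10⁴ cm⁴

Split into non-overlapping primitives; take the origin at the lower-left of the bounding box.
Web: 1.4 × 31, A = 43.4 cm², y = 15.5 cm, Ī = 3475.62 cm⁴.
Top flange (beyond web): 8.6 × 2.4, A = 20.64 cm², y = 29.8 cm, Ī = 9.9072 cm⁴.
Bottom flange (beyond web): 8.6 × 2.4, A = 20.64 cm², y = 1.2 cm, Ī = 9.9072 cm⁴.
By symmetry the centroid is at mid-height, ȳ = 15.5 cm.
Transfer each piece to the centroidal x-axis using Ī + A·d² with d = y − 15.5:
  web: d = 0 cm → contributes +3475.62 cm⁴
  top flange (beyond web): d = 14.3 cm → contributes +4230.58 cm⁴
  bottom flange (beyond web): d = -14.3 cm → contributes +4230.58 cm⁴
Total I = 11936.8 cm⁴.
For the y-axis: x̄ = 3.13741 cm.
Repeating about the centroidal y-axis gives I_y = 790.429 cm⁴.
Polar second moment: J = I_x + I_y = 12727.2 cm⁴.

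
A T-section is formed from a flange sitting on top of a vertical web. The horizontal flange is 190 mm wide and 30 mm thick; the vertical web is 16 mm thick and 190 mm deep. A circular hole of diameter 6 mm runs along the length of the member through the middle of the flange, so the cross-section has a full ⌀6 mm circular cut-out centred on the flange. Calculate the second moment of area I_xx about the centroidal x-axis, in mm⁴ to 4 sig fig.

Break the section into simple shapes (no overlaps), measuring from the bottom-left corner of the bounding box.
Flange: 190 × 30, A = 5 700 mm², y = 205 mm, Ī = 427 500 mm⁴.
Web: 16 × 190, A = 3 040 mm², y = 95 mm, Ī = 9 145 333 mm⁴.
Hole (subtracted): ⌀6, A = 28.2743 mm², y = 205 mm, Ī = 63.6173 mm⁴.
Centroid: ȳ = ΣA·y / ΣA = 166.615 mm.
Transfer each piece to the centroidal x-axis using Ī + A·d² with d = y − 166.615:
  flange: d = 38.385 mm → contributes +8 825 947 mm⁴
  web: d = -71.615 mm → contributes +24 736 586 mm⁴
  hole: d = 38.385 mm → contributes −41723.4 mm⁴
Total I = 33 520 810 mm⁴.

I_xx ≈ 3.352 × 10⁷ mm⁴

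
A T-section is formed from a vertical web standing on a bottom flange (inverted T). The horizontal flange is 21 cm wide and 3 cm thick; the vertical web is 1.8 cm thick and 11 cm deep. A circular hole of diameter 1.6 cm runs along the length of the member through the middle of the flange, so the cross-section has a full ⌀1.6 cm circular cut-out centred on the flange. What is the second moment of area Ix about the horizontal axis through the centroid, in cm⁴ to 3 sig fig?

Ix ≈ 979 cm⁴

Split into non-overlapping primitives; take the origin at the lower-left of the bounding box.
Flange: 21 × 3, A = 63 cm², y = 1.5 cm, Ī = 47.25 cm⁴.
Web: 1.8 × 11, A = 19.8 cm², y = 8.5 cm, Ī = 199.65 cm⁴.
Hole (subtracted): ⌀1.6, A = 2.0106 cm², y = 1.5 cm, Ī = 0.3217 cm⁴.
Centroid: ȳ = ΣA·y / ΣA = 3.2156 cm.
Transfer each piece to the horizontal axis through the centroid using Ī + A·d² with d = y − 3.2156:
  flange: d = -1.7156 cm → contributes +232.67 cm⁴
  web: d = 5.2844 cm → contributes +752.57 cm⁴
  hole: d = -1.7156 cm → contributes −6.2393 cm⁴
Total I = 979 cm⁴.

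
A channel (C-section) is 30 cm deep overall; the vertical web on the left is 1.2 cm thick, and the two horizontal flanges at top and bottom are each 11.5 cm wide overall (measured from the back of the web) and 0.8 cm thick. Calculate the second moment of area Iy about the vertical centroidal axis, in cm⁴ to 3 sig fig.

Iy ≈ 524 cm⁴

Break the section into simple shapes (no overlaps), measuring from the bottom-left corner of the bounding box.
Web: 1.2 × 30, A = 36 cm², x = 0.6 cm, Ī = 4.32 cm⁴.
Top flange (beyond web): 10.3 × 0.8, A = 8.24 cm², x = 6.35 cm, Ī = 72.848 cm⁴.
Bottom flange (beyond web): 10.3 × 0.8, A = 8.24 cm², x = 6.35 cm, Ī = 72.848 cm⁴.
Centroid: x̄ = ΣA·x / ΣA = 2.4056 cm.
Transfer each piece to the vertical centroidal axis using Ī + A·d² with d = x − 2.4056:
  web: d = -1.8056 cm → contributes +121.69 cm⁴
  top flange (beyond web): d = 3.9444 cm → contributes +201.05 cm⁴
  bottom flange (beyond web): d = 3.9444 cm → contributes +201.05 cm⁴
Total I = 523.78 cm⁴.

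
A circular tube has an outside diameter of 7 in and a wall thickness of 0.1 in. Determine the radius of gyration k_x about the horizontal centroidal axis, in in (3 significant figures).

k_x ≈ 2.44 in

Treat the section as a set of non-overlapping primitives; coordinates are from the bounding-box lower-left.
Outer circle: ⌀7, A = 38.485 in², y = 3.5 in, Ī = 117.86 in⁴.
Bore (subtracted): ⌀6.8, A = 36.317 in², y = 3.5 in, Ī = 104.96 in⁴.
By symmetry the centroid is at mid-height, ȳ = 3.5 in.
All pieces are centred on the horizontal centroidal axis, so I = ΣĪ (holes subtracted) = 12.903 in⁴.
Radius of gyration: k = √(I/A) = √(12.903 / 2.1677) = 2.4398 in.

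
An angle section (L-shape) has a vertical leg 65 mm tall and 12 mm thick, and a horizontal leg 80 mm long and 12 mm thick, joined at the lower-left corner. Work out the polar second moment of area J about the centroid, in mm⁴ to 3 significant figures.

J ≈ 1.53 × 10⁶ mm⁴

Decompose the section into non-overlapping parts with the origin at the bottom-left of its bounding rectangle.
Vertical leg: 12 × 65, A = 780 mm², y = 32.5 mm, Ī = 274 625 mm⁴.
Horizontal leg (remainder): 68 × 12, A = 816 mm², y = 6 mm, Ī = 9 792 mm⁴.
Centroid: ȳ = ΣA·y / ΣA = 18.951 mm.
Transfer each piece to the centroidal x-axis using Ī + A·d² with d = y − 18.951:
  vertical leg: d = 13.549 mm → contributes +417 811 mm⁴
  horizontal leg (remainder): d = -12.951 mm → contributes +146 661 mm⁴
Total I = 564 472 mm⁴.
For the y-axis: x̄ = 26.451 mm.
Repeating about the centroidal y-axis gives I_y = 961 867 mm⁴.
Polar second moment: J = I_x + I_y = 1 526 339 mm⁴.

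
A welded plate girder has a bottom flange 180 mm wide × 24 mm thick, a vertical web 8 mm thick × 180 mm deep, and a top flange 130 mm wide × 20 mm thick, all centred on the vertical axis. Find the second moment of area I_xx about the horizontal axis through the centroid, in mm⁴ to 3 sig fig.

Split into non-overlapping primitives; take the origin at the lower-left of the bounding box.
Bottom plate: 180 × 24, A = 4 320 mm², y = 12 mm, Ī = 207 360 mm⁴.
Web plate: 8 × 180, A = 1 440 mm², y = 114 mm, Ī = 3 888 000 mm⁴.
Top plate: 130 × 20, A = 2 600 mm², y = 214 mm, Ī = 86 667 mm⁴.
Centroid: ȳ = ΣA·y / ΣA = 92.392 mm.
Transfer each piece to the horizontal axis through the centroid using Ī + A·d² with d = y − 92.392:
  bottom plate: d = -80.392 mm → contributes +28 127 214 mm⁴
  web plate: d = 21.608 mm → contributes +4 560 323 mm⁴
  top plate: d = 121.61 mm → contributes +38 536 564 mm⁴
Total I = 71 224 100 mm⁴.

I_xx ≈ 7.12 × 10⁷ mm⁴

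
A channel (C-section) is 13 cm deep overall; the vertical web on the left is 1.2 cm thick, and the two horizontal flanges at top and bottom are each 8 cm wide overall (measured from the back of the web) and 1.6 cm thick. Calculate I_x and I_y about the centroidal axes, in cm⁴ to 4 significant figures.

I_x ≈ 931.3 cm⁴, I_y ≈ 231.1 cm⁴

Treat the section as a set of non-overlapping primitives; coordinates are from the bounding-box lower-left.
Web: 1.2 × 13, A = 15.6 cm², y = 6.5 cm, Ī = 219.7 cm⁴.
Top flange (beyond web): 6.8 × 1.6, A = 10.88 cm², y = 12.2 cm, Ī = 2.32107 cm⁴.
Bottom flange (beyond web): 6.8 × 1.6, A = 10.88 cm², y = 0.8 cm, Ī = 2.32107 cm⁴.
By symmetry the centroid is at mid-height, ȳ = 6.5 cm.
Transfer each piece to the centroidal x-axis using Ī + A·d² with d = y − 6.5:
  web: d = 0 cm → contributes +219.7 cm⁴
  top flange (beyond web): d = 5.7 cm → contributes +355.812 cm⁴
  bottom flange (beyond web): d = -5.7 cm → contributes +355.812 cm⁴
Total I = 931.325 cm⁴.
For the y-axis: x̄ = 2.92976 cm.
Repeating about the centroidal y-axis gives I_y = 231.098 cm⁴.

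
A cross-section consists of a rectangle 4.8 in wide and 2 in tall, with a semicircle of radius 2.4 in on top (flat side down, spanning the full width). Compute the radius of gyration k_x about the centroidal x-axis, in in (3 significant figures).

k_x ≈ 1.18 in

Split into non-overlapping primitives; take the origin at the lower-left of the bounding box.
Rectangular body: 4.8 × 2, A = 9.6 in², y = 1 in, Ī = 3.2 in⁴.
Semicircular cap: semicircle r = 2.4, A = 9.0478 in², y = 3.0186 in, Ī = 3.6415 in⁴.
Centroid: ȳ = ΣA·y / ΣA = 1.9794 in.
Transfer each piece to the centroidal x-axis using Ī + A·d² with d = y − 1.9794:
  rectangular body: d = -0.97941 in → contributes +12.409 in⁴
  semicircular cap: d = 1.0392 in → contributes +13.412 in⁴
Total I = 25.821 in⁴.
Radius of gyration: k = √(I/A) = √(25.821 / 18.648) = 1.1767 in.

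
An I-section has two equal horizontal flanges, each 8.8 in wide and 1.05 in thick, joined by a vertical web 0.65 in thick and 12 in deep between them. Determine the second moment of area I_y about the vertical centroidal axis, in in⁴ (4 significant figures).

I_y ≈ 119.5 in⁴

Treat the section as a set of non-overlapping primitives; coordinates are from the bounding-box lower-left.
Bottom flange: 8.8 × 1.05, A = 9.24 in², x = 4.4 in, Ī = 59.6288 in⁴.
Web: 0.65 × 12, A = 7.8 in², x = 4.4 in, Ī = 0.274625 in⁴.
Top flange: 8.8 × 1.05, A = 9.24 in², x = 4.4 in, Ī = 59.6288 in⁴.
By symmetry the centroid is at mid-width, x̄ = 4.4 in.
All pieces are centred on the vertical centroidal axis, so I = ΣĪ = 119.532 in⁴.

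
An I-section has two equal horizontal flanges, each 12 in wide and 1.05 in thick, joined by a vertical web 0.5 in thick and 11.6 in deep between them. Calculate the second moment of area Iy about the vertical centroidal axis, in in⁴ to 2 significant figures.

Iy ≈ 300 in⁴

Break the section into simple shapes (no overlaps), measuring from the bottom-left corner of the bounding box.
Bottom flange: 12 × 1.05, A = 12.6 in², x = 6 in, Ī = 151.2 in⁴.
Web: 0.5 × 11.6, A = 5.8 in², x = 6 in, Ī = 0.1208 in⁴.
Top flange: 12 × 1.05, A = 12.6 in², x = 6 in, Ī = 151.2 in⁴.
By symmetry the centroid is at mid-width, x̄ = 6 in.
All pieces are centred on the vertical centroidal axis, so I = ΣĪ = 302.5 in⁴.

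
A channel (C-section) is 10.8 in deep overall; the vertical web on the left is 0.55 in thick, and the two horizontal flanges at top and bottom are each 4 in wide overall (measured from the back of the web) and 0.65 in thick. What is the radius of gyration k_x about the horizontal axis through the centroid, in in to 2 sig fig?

k_x ≈ 4.1 in

Split into non-overlapping primitives; take the origin at the lower-left of the bounding box.
Web: 0.55 × 10.8, A = 5.94 in², y = 5.4 in, Ī = 57.74 in⁴.
Top flange (beyond web): 3.45 × 0.65, A = 2.243 in², y = 10.48 in, Ī = 0.07895 in⁴.
Bottom flange (beyond web): 3.45 × 0.65, A = 2.243 in², y = 0.325 in, Ī = 0.07895 in⁴.
By symmetry the centroid is at mid-height, ȳ = 5.4 in.
Transfer each piece to the horizontal axis through the centroid using Ī + A·d² with d = y − 5.4:
  web: d = 0 in → contributes +57.74 in⁴
  top flange (beyond web): d = 5.075 in → contributes +57.84 in⁴
  bottom flange (beyond web): d = -5.075 in → contributes +57.84 in⁴
Total I = 173.4 in⁴.
Radius of gyration: k = √(I/A) = √(173.4 / 10.43) = 4.078 in.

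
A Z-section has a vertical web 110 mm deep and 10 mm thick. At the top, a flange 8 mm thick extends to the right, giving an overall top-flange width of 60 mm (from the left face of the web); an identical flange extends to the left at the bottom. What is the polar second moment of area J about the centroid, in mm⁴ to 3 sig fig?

Break the section into simple shapes (no overlaps), measuring from the bottom-left corner of the bounding box.
Web: 10 × 110, A = 1 100 mm², y = 55 mm, Ī = 1 109 167 mm⁴.
Top flange (beyond web): 50 × 8, A = 400 mm², y = 106 mm, Ī = 2133.3 mm⁴.
Bottom flange (beyond web): 50 × 8, A = 400 mm², y = 4 mm, Ī = 2133.3 mm⁴.
Centroid: ȳ = ΣA·y / ΣA = 55 mm.
Transfer each piece to the centroidal x-axis using Ī + A·d² with d = y − 55:
  web: d = 0 mm → contributes +1 109 167 mm⁴
  top flange (beyond web): d = 51 mm → contributes +1 042 533 mm⁴
  bottom flange (beyond web): d = -51 mm → contributes +1 042 533 mm⁴
Total I = 3 194 233 mm⁴.
For the y-axis: x̄ = 55 mm.
Repeating about the centroidal y-axis gives I_y = 895 833 mm⁴.
Polar second moment: J = I_x + I_y = 4 090 067 mm⁴.

J ≈ 4.09 × 10⁶ mm⁴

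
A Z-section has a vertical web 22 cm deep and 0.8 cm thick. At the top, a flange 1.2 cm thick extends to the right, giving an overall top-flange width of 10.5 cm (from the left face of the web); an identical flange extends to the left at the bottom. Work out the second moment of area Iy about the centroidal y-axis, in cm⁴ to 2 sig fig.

Break the section into simple shapes (no overlaps), measuring from the bottom-left corner of the bounding box.
Web: 0.8 × 22, A = 17.6 cm², x = 10.1 cm, Ī = 0.9387 cm⁴.
Top flange (beyond web): 9.7 × 1.2, A = 11.64 cm², x = 15.35 cm, Ī = 91.27 cm⁴.
Bottom flange (beyond web): 9.7 × 1.2, A = 11.64 cm², x = 4.85 cm, Ī = 91.27 cm⁴.
Centroid: x̄ = ΣA·x / ΣA = 10.1 cm.
Transfer each piece to the centroidal y-axis using Ī + A·d² with d = x − 10.1:
  web: d = 0 cm → contributes +0.9387 cm⁴
  top flange (beyond web): d = 5.25 cm → contributes +412.1 cm⁴
  bottom flange (beyond web): d = -5.25 cm → contributes +412.1 cm⁴
Total I = 825.1 cm⁴.

Iy ≈ 830 cm⁴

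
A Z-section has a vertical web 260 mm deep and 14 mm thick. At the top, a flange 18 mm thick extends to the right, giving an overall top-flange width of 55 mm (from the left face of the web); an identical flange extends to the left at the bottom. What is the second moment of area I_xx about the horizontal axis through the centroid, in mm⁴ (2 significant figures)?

Treat the section as a set of non-overlapping primitives; coordinates are from the bounding-box lower-left.
Web: 14 × 260, A = 3 640 mm², y = 130 mm, Ī = 20 505 333 mm⁴.
Top flange (beyond web): 41 × 18, A = 738 mm², y = 251 mm, Ī = 19 926 mm⁴.
Bottom flange (beyond web): 41 × 18, A = 738 mm², y = 9 mm, Ī = 19 926 mm⁴.
Centroid: ȳ = ΣA·y / ΣA = 130 mm.
Transfer each piece to the horizontal axis through the centroid using Ī + A·d² with d = y − 130:
  web: d = 0 mm → contributes +20 505 333 mm⁴
  top flange (beyond web): d = 121 mm → contributes +10 824 984 mm⁴
  bottom flange (beyond web): d = -121 mm → contributes +10 824 984 mm⁴
Total I = 42 155 301 mm⁴.

I_xx ≈ 4.2 × 10⁷ mm⁴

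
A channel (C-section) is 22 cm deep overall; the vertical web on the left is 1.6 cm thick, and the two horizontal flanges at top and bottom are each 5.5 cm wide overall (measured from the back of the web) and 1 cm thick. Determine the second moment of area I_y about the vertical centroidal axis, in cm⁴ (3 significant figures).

I_y ≈ 65.7 cm⁴

Decompose the section into non-overlapping parts with the origin at the bottom-left of its bounding rectangle.
Web: 1.6 × 22, A = 35.2 cm², x = 0.8 cm, Ī = 7.5093 cm⁴.
Top flange (beyond web): 3.9 × 1, A = 3.9 cm², x = 3.55 cm, Ī = 4.9433 cm⁴.
Bottom flange (beyond web): 3.9 × 1, A = 3.9 cm², x = 3.55 cm, Ī = 4.9433 cm⁴.
Centroid: x̄ = ΣA·x / ΣA = 1.2988 cm.
Transfer each piece to the vertical centroidal axis using Ī + A·d² with d = x − 1.2988:
  web: d = -0.49884 cm → contributes +16.268 cm⁴
  top flange (beyond web): d = 2.2512 cm → contributes +24.707 cm⁴
  bottom flange (beyond web): d = 2.2512 cm → contributes +24.707 cm⁴
Total I = 65.683 cm⁴.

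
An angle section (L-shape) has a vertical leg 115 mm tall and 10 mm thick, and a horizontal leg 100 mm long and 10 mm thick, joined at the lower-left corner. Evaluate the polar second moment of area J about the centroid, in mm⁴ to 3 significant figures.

Break the section into simple shapes (no overlaps), measuring from the bottom-left corner of the bounding box.
Vertical leg: 10 × 115, A = 1 150 mm², y = 57.5 mm, Ī = 1 267 396 mm⁴.
Horizontal leg (remainder): 90 × 10, A = 900 mm², y = 5 mm, Ī = 7 500 mm⁴.
Centroid: ȳ = ΣA·y / ΣA = 34.451 mm.
Transfer each piece to the centroidal x-axis using Ī + A·d² with d = y − 34.451:
  vertical leg: d = 23.049 mm → contributes +1 878 329 mm⁴
  horizontal leg (remainder): d = -29.451 mm → contributes +788 137 mm⁴
Total I = 2 666 466 mm⁴.
For the y-axis: x̄ = 26.951 mm.
Repeating about the centroidal y-axis gives I_y = 1 879 278 mm⁴.
Polar second moment: J = I_x + I_y = 4 545 744 mm⁴.

J ≈ 4.55 × 10⁶ mm⁴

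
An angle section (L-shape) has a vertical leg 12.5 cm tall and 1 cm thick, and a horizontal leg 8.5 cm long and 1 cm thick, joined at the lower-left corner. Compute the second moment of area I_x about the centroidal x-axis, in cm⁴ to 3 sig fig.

I_x ≈ 318 cm⁴

Treat the section as a set of non-overlapping primitives; coordinates are from the bounding-box lower-left.
Vertical leg: 1 × 12.5, A = 12.5 cm², y = 6.25 cm, Ī = 162.76 cm⁴.
Horizontal leg (remainder): 7.5 × 1, A = 7.5 cm², y = 0.5 cm, Ī = 0.625 cm⁴.
Centroid: ȳ = ΣA·y / ΣA = 4.0938 cm.
Transfer each piece to the centroidal x-axis using Ī + A·d² with d = y − 4.0938:
  vertical leg: d = 2.1563 cm → contributes +220.88 cm⁴
  horizontal leg (remainder): d = -3.5938 cm → contributes +97.488 cm⁴
Total I = 318.37 cm⁴.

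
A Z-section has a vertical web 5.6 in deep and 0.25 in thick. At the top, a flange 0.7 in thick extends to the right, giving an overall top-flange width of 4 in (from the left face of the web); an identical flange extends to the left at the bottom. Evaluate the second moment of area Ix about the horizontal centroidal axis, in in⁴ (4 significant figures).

Treat the section as a set of non-overlapping primitives; coordinates are from the bounding-box lower-left.
Web: 0.25 × 5.6, A = 1.4 in², y = 2.8 in, Ī = 3.65867 in⁴.
Top flange (beyond web): 3.75 × 0.7, A = 2.625 in², y = 5.25 in, Ī = 0.107188 in⁴.
Bottom flange (beyond web): 3.75 × 0.7, A = 2.625 in², y = 0.35 in, Ī = 0.107188 in⁴.
Centroid: ȳ = ΣA·y / ΣA = 2.8 in.
Transfer each piece to the horizontal centroidal axis using Ī + A·d² with d = y − 2.8:
  web: d = 0 in → contributes +3.65867 in⁴
  top flange (beyond web): d = 2.45 in → contributes +15.8638 in⁴
  bottom flange (beyond web): d = -2.45 in → contributes +15.8638 in⁴
Total I = 35.3862 in⁴.

Ix ≈ 35.39 in⁴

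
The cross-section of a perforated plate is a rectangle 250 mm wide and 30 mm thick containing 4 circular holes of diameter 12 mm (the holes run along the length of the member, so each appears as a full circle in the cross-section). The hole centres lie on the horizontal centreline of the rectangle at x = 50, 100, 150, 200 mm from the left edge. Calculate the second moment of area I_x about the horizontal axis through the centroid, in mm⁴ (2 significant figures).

Treat the section as a set of non-overlapping primitives; coordinates are from the bounding-box lower-left.
Plate: 250 × 30, A = 7 500 mm², y = 15 mm, Ī = 562 500 mm⁴.
Hole 1 (subtracted): ⌀12, A = 113.1 mm², y = 15 mm, Ī = 1 018 mm⁴.
Hole 2 (subtracted): ⌀12, A = 113.1 mm², y = 15 mm, Ī = 1 018 mm⁴.
Hole 3 (subtracted): ⌀12, A = 113.1 mm², y = 15 mm, Ī = 1 018 mm⁴.
Hole 4 (subtracted): ⌀12, A = 113.1 mm², y = 15 mm, Ī = 1 018 mm⁴.
By symmetry the centroid is at mid-height, ȳ = 15 mm.
All pieces are centred on the horizontal axis through the centroid, so I = ΣĪ (holes subtracted) = 558 428 mm⁴.

I_x ≈ 5.6 × 10⁵ mm⁴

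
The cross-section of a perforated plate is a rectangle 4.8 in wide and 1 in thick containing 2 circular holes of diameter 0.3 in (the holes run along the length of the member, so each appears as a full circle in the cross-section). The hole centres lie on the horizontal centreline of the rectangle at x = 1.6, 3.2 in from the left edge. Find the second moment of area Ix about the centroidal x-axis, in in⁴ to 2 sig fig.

Ix ≈ 0.40 in⁴

Break the section into simple shapes (no overlaps), measuring from the bottom-left corner of the bounding box.
Plate: 4.8 × 1, A = 4.8 in², y = 0.5 in, Ī = 0.4 in⁴.
Hole 1 (subtracted): ⌀0.3, A = 0.07069 in², y = 0.5 in, Ī = 0.0003976 in⁴.
Hole 2 (subtracted): ⌀0.3, A = 0.07069 in², y = 0.5 in, Ī = 0.0003976 in⁴.
By symmetry the centroid is at mid-height, ȳ = 0.5 in.
All pieces are centred on the centroidal x-axis, so I = ΣĪ (holes subtracted) = 0.3992 in⁴.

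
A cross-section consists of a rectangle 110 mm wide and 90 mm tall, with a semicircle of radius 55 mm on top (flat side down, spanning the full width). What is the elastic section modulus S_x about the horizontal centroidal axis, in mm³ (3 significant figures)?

Decompose the section into non-overlapping parts with the origin at the bottom-left of its bounding rectangle.
Rectangular body: 110 × 90, A = 9 900 mm², y = 45 mm, Ī = 6 682 500 mm⁴.
Semicircular cap: semicircle r = 55, A = 4751.7 mm², y = 113.34 mm, Ī = 1 004 345 mm⁴.
Centroid: ȳ = ΣA·y / ΣA = 67.164 mm.
Transfer each piece to the horizontal centroidal axis using Ī + A·d² with d = y − 67.164:
  rectangular body: d = -22.164 mm → contributes +11 545 863 mm⁴
  semicircular cap: d = 46.179 mm → contributes +11 137 078 mm⁴
Total I = 22 682 942 mm⁴.
Extreme fibre distance c = 77.836 mm; S = I/c = 291 420 mm³.

S_x ≈ 2.91 × 10⁵ mm³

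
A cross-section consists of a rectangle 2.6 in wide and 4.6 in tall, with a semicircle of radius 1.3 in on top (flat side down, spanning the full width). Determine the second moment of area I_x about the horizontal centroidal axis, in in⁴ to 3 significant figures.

I_x ≈ 39.1 in⁴

Decompose the section into non-overlapping parts with the origin at the bottom-left of its bounding rectangle.
Rectangular body: 2.6 × 4.6, A = 11.96 in², y = 2.3 in, Ī = 21.089 in⁴.
Semicircular cap: semicircle r = 1.3, A = 2.6546 in², y = 5.1517 in, Ī = 0.31348 in⁴.
Centroid: ȳ = ΣA·y / ΣA = 2.818 in.
Transfer each piece to the horizontal centroidal axis using Ī + A·d² with d = y − 2.818:
  rectangular body: d = -0.518 in → contributes +24.299 in⁴
  semicircular cap: d = 2.3337 in → contributes +14.772 in⁴
Total I = 39.07 in⁴.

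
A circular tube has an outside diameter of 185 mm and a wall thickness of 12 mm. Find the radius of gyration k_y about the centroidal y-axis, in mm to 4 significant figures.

k_y ≈ 61.31 mm

Break the section into simple shapes (no overlaps), measuring from the bottom-left corner of the bounding box.
Outer circle: ⌀185, A = 26880.3 mm², x = 92.5 mm, Ī = 57 498 539 mm⁴.
Bore (subtracted): ⌀161, A = 20358.3 mm², x = 92.5 mm, Ī = 32 981 728 mm⁴.
By symmetry the centroid is at mid-width, x̄ = 92.5 mm.
All pieces are centred on the centroidal y-axis, so I = ΣĪ (holes subtracted) = 24 516 812 mm⁴.
Radius of gyration: k = √(I/A) = √(24 516 812 / 6521.95) = 61.3117 mm.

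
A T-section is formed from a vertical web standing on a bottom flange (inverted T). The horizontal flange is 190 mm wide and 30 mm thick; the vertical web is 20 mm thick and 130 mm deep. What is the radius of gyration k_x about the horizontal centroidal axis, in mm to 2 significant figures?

Split into non-overlapping primitives; take the origin at the lower-left of the bounding box.
Flange: 190 × 30, A = 5 700 mm², y = 15 mm, Ī = 427 500 mm⁴.
Web: 20 × 130, A = 2 600 mm², y = 95 mm, Ī = 3 661 667 mm⁴.
Centroid: ȳ = ΣA·y / ΣA = 40.06 mm.
Transfer each piece to the horizontal centroidal axis using Ī + A·d² with d = y − 40.06:
  flange: d = -25.06 mm → contributes +4 007 189 mm⁴
  web: d = 54.94 mm → contributes +11 509 447 mm⁴
Total I = 15 516 637 mm⁴.
Radius of gyration: k = √(I/A) = √(15 516 637 / 8 300) = 43.24 mm.

k_x ≈ 43 mm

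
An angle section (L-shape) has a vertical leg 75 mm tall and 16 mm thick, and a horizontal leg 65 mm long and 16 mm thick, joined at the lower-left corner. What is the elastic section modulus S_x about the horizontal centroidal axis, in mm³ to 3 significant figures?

Decompose the section into non-overlapping parts with the origin at the bottom-left of its bounding rectangle.
Vertical leg: 16 × 75, A = 1 200 mm², y = 37.5 mm, Ī = 562 500 mm⁴.
Horizontal leg (remainder): 49 × 16, A = 784 mm², y = 8 mm, Ī = 16 725 mm⁴.
Centroid: ȳ = ΣA·y / ΣA = 25.843 mm.
Transfer each piece to the horizontal centroidal axis using Ī + A·d² with d = y − 25.843:
  vertical leg: d = 11.657 mm → contributes +725 570 mm⁴
  horizontal leg (remainder): d = -17.843 mm → contributes +266 322 mm⁴
Total I = 991 892 mm⁴.
Extreme fibre distance c = 49.157 mm; S = I/c = 20 178 mm³.

S_x ≈ 2.02 × 10⁴ mm³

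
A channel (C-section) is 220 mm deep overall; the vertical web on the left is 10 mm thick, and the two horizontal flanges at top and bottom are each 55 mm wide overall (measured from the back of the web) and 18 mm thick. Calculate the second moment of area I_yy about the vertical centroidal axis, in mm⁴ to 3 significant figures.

I_yy ≈ 9.97 × 10⁵ mm⁴

Split into non-overlapping primitives; take the origin at the lower-left of the bounding box.
Web: 10 × 220, A = 2 200 mm², x = 5 mm, Ī = 18 333 mm⁴.
Top flange (beyond web): 45 × 18, A = 810 mm², x = 32.5 mm, Ī = 136 688 mm⁴.
Bottom flange (beyond web): 45 × 18, A = 810 mm², x = 32.5 mm, Ī = 136 688 mm⁴.
Centroid: x̄ = ΣA·x / ΣA = 16.662 mm.
Transfer each piece to the vertical centroidal axis using Ī + A·d² with d = x − 16.662:
  web: d = -11.662 mm → contributes +317 554 mm⁴
  top flange (beyond web): d = 15.838 mm → contributes +339 862 mm⁴
  bottom flange (beyond web): d = 15.838 mm → contributes +339 862 mm⁴
Total I = 997 278 mm⁴.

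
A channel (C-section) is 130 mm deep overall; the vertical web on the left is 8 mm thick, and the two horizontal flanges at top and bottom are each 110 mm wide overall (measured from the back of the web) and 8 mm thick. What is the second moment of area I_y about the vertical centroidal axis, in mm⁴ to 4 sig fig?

Decompose the section into non-overlapping parts with the origin at the bottom-left of its bounding rectangle.
Web: 8 × 130, A = 1 040 mm², x = 4 mm, Ī = 5546.67 mm⁴.
Top flange (beyond web): 102 × 8, A = 816 mm², x = 59 mm, Ī = 707 472 mm⁴.
Bottom flange (beyond web): 102 × 8, A = 816 mm², x = 59 mm, Ī = 707 472 mm⁴.
Centroid: x̄ = ΣA·x / ΣA = 37.5928 mm.
Transfer each piece to the vertical centroidal axis using Ī + A·d² with d = x − 37.5928:
  web: d = -33.5928 mm → contributes +1 179 163 mm⁴
  top flange (beyond web): d = 21.4072 mm → contributes +1 081 418 mm⁴
  bottom flange (beyond web): d = 21.4072 mm → contributes +1 081 418 mm⁴
Total I = 3 342 000 mm⁴.

I_y ≈ 3.342 × 10⁶ mm⁴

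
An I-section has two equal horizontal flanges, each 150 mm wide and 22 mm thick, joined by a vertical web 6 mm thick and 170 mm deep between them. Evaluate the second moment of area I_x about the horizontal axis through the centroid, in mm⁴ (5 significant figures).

I_x ≈ 6.3548 × 10⁷ mm⁴

Treat the section as a set of non-overlapping primitives; coordinates are from the bounding-box lower-left.
Bottom flange: 150 × 22, A = 3 300 mm², y = 11 mm, Ī = 133 100 mm⁴.
Web: 6 × 170, A = 1 020 mm², y = 107 mm, Ī = 2 456 500 mm⁴.
Top flange: 150 × 22, A = 3 300 mm², y = 203 mm, Ī = 133 100 mm⁴.
By symmetry the centroid is at mid-height, ȳ = 107 mm.
Transfer each piece to the horizontal axis through the centroid using Ī + A·d² with d = y − 107:
  bottom flange: d = -96 mm → contributes +30 545 900 mm⁴
  web: d = 0 mm → contributes +2 456 500 mm⁴
  top flange: d = 96 mm → contributes +30 545 900 mm⁴
Total I = 63 548 300 mm⁴.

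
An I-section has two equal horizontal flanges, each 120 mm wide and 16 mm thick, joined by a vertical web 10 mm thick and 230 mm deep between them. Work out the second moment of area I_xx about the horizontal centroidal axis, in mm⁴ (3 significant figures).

I_xx ≈ 6.83 × 10⁷ mm⁴

Break the section into simple shapes (no overlaps), measuring from the bottom-left corner of the bounding box.
Bottom flange: 120 × 16, A = 1 920 mm², y = 8 mm, Ī = 40 960 mm⁴.
Web: 10 × 230, A = 2 300 mm², y = 131 mm, Ī = 10 139 167 mm⁴.
Top flange: 120 × 16, A = 1 920 mm², y = 254 mm, Ī = 40 960 mm⁴.
By symmetry the centroid is at mid-height, ȳ = 131 mm.
Transfer each piece to the horizontal centroidal axis using Ī + A·d² with d = y − 131:
  bottom flange: d = -123 mm → contributes +29 088 640 mm⁴
  web: d = 0 mm → contributes +10 139 167 mm⁴
  top flange: d = 123 mm → contributes +29 088 640 mm⁴
Total I = 68 316 447 mm⁴.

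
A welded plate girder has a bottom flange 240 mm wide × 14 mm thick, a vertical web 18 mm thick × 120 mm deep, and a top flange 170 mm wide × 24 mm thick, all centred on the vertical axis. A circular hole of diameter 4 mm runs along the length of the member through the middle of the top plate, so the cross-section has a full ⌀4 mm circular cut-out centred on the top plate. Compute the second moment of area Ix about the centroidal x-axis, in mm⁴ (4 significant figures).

Treat the section as a set of non-overlapping primitives; coordinates are from the bounding-box lower-left.
Bottom plate: 240 × 14, A = 3 360 mm², y = 7 mm, Ī = 54 880 mm⁴.
Web plate: 18 × 120, A = 2 160 mm², y = 74 mm, Ī = 2 592 000 mm⁴.
Top plate: 170 × 24, A = 4 080 mm², y = 146 mm, Ī = 195 840 mm⁴.
Hole (subtracted): ⌀4, A = 12.5664 mm², y = 146 mm, Ī = 12.5664 mm⁴.
Centroid: ȳ = ΣA·y / ΣA = 81.065 mm.
Transfer each piece to the centroidal x-axis using Ī + A·d² with d = y − 81.065:
  bottom plate: d = -74.065 mm → contributes +18 486 578 mm⁴
  web plate: d = -7.065 mm → contributes +2 699 815 mm⁴
  top plate: d = 64.935 mm → contributes +17 399 381 mm⁴
  hole: d = 64.935 mm → contributes −52999.3 mm⁴
Total I = 38 532 774 mm⁴.

Ix ≈ 3.853 × 10⁷ mm⁴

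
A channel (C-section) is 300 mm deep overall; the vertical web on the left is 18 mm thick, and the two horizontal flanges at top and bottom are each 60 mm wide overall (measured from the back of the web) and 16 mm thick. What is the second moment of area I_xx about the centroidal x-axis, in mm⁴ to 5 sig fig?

I_xx ≈ 6.7629 × 10⁷ mm⁴

Decompose the section into non-overlapping parts with the origin at the bottom-left of its bounding rectangle.
Web: 18 × 300, A = 5 400 mm², y = 150 mm, Ī = 40 500 000 mm⁴.
Top flange (beyond web): 42 × 16, A = 672 mm², y = 292 mm, Ī = 14 336 mm⁴.
Bottom flange (beyond web): 42 × 16, A = 672 mm², y = 8 mm, Ī = 14 336 mm⁴.
By symmetry the centroid is at mid-height, ȳ = 150 mm.
Transfer each piece to the centroidal x-axis using Ī + A·d² with d = y − 150:
  web: d = 0 mm → contributes +40 500 000 mm⁴
  top flange (beyond web): d = 142 mm → contributes +13 564 544 mm⁴
  bottom flange (beyond web): d = -142 mm → contributes +13 564 544 mm⁴
Total I = 67 629 088 mm⁴.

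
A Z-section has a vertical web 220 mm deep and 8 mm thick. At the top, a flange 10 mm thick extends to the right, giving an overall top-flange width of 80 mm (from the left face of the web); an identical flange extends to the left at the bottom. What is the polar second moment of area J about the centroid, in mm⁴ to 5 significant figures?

Break the section into simple shapes (no overlaps), measuring from the bottom-left corner of the bounding box.
Web: 8 × 220, A = 1 760 mm², y = 110 mm, Ī = 7 098 667 mm⁴.
Top flange (beyond web): 72 × 10, A = 720 mm², y = 215 mm, Ī = 6 000 mm⁴.
Bottom flange (beyond web): 72 × 10, A = 720 mm², y = 5 mm, Ī = 6 000 mm⁴.
Centroid: ȳ = ΣA·y / ΣA = 110 mm.
Transfer each piece to the centroidal x-axis using Ī + A·d² with d = y − 110:
  web: d = 0 mm → contributes +7 098 667 mm⁴
  top flange (beyond web): d = 105 mm → contributes +7 944 000 mm⁴
  bottom flange (beyond web): d = -105 mm → contributes +7 944 000 mm⁴
Total I = 22 986 667 mm⁴.
For the y-axis: x̄ = 76 mm.
Repeating about the centroidal y-axis gives I_y = 2 935 467 mm⁴.
Polar second moment: J = I_x + I_y = 25 922 133 mm⁴.

J ≈ 2.5922 × 10⁷ mm⁴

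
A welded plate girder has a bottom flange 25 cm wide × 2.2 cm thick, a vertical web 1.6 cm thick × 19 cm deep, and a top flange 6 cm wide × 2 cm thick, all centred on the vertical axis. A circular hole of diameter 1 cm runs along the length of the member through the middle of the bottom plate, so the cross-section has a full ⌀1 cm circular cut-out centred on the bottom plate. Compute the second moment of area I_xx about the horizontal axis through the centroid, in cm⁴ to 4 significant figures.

I_xx ≈ 6272 cm⁴

Treat the section as a set of non-overlapping primitives; coordinates are from the bounding-box lower-left.
Bottom plate: 25 × 2.2, A = 55 cm², y = 1.1 cm, Ī = 22.1833 cm⁴.
Web plate: 1.6 × 19, A = 30.4 cm², y = 11.7 cm, Ī = 914.533 cm⁴.
Top plate: 6 × 2, A = 12 cm², y = 22.2 cm, Ī = 4 cm⁴.
Hole (subtracted): ⌀1, A = 0.785398 cm², y = 1.1 cm, Ī = 0.0490874 cm⁴.
Centroid: ȳ = ΣA·y / ΣA = 7.05604 cm.
Transfer each piece to the horizontal axis through the centroid using Ī + A·d² with d = y − 7.05604:
  bottom plate: d = -5.95604 cm → contributes +1973.27 cm⁴
  web plate: d = 4.64396 cm → contributes +1570.15 cm⁴
  top plate: d = 15.144 cm → contributes +2756.08 cm⁴
  hole: d = -5.95604 cm → contributes −27.9106 cm⁴
Total I = 6271.59 cm⁴.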